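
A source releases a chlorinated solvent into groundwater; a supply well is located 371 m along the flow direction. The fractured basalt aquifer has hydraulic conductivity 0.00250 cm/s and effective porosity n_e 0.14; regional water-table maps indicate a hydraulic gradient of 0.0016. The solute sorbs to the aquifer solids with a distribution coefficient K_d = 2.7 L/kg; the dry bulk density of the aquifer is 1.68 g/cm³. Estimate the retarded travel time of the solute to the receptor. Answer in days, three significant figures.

K = 0.00250 cm/s × 864 = 2.160 m/d
Specific discharge q = 2.160 × 0.0016 = 0.003456 m/d
v = Ki/n = 2.160·0.0016/0.14 = 0.02469 m/d
Retardation R = 1 + ρ_b·K_d/n = 1 + 1.68×2.7/0.14 = 33.40
Contaminant velocity v_c = v/R = 0.02469/33.40 = 7.391e-4 m/d
t = L/v_c = 371/7.391e-4 = 502000 d

502000 days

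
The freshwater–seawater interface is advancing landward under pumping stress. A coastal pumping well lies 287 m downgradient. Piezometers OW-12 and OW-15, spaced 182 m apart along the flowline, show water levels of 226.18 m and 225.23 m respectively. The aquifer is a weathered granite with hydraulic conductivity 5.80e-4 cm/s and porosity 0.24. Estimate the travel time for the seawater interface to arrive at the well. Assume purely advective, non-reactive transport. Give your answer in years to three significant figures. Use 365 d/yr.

Hydraulic gradient i = (226.18 − 225.23) / 182 = 0.95 / 182 = 0.005220
K = 5.80e-4 cm/s × 864 = 0.5011 m/d
Darcy flux q = K·i = 0.5011 × 0.005220 = 0.002616 m/d
v_s = q/n_e = 0.002616/0.24 = 0.01090 m/d
t = L / v = 287 / 0.01090 = 26330 d
   = 26330 / 365 = 72.1 yr

72.1 years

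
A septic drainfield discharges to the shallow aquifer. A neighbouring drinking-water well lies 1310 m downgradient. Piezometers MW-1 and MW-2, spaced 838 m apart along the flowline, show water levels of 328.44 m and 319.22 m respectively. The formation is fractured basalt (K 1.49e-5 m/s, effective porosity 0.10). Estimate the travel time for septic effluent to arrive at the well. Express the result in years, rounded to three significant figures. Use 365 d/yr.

Hydraulic gradient i = (328.44 − 319.22) / 838 = 9.22 / 838 = 0.01100
K = 1.49e-5 m/s × 86400 s/d = 1.287 m/d
Darcy flux q = K·i = 1.287 × 0.01100 = 0.01416 m/d
v = Ki/n = 1.287·0.01100/0.10 = 0.1416 m/d
t = L / v = 1310 / 0.1416 = 9249 d
   = 9249 / 365 = 25.3 yr

25.3 years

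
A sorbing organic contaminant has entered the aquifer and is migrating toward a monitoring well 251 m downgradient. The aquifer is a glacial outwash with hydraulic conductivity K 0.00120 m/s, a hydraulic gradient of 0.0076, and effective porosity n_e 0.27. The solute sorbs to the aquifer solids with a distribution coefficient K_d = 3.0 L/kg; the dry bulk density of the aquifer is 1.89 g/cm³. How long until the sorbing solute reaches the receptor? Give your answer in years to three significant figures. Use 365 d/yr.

K = 0.00120 m/s × 86400 s/d = 103.7 m/d
q = Ki = 103.7 × 0.0076 = 0.7880 m/d
Average linear velocity = 0.7880 / 0.27 = 2.918 m/d
Retardation R = 1 + ρ_b·K_d/n = 1 + 1.89×3.0/0.27 = 22.00
Contaminant velocity v_c = v/R = 2.918/22.00 = 0.1327 m/d
t = L/v_c = 251/0.1327 = 1892 d
   = 1892/365 = 5.18 yr

5.18 years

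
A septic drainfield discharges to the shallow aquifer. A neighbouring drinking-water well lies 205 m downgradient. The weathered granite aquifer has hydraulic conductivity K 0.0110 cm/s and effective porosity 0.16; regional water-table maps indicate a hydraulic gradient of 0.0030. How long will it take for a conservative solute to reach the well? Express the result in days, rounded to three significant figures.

K = 0.0110 cm/s × 864 = 9.504 m/d
Darcy flux q = K·i = 9.504 × 0.0030 = 0.02851 m/d
Seepage velocity v = q / n = 0.02851 / 0.16 = 0.1782 m/d
t = L / v = 205 / 0.1782 = 1150 d

1150 days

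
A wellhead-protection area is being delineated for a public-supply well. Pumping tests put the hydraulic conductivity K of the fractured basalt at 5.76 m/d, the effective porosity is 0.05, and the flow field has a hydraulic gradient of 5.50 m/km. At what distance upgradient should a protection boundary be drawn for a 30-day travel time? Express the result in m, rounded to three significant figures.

19.0 m

Specific discharge q = 5.76 × 0.0055 = 0.03168 m/d
Average linear velocity = 0.03168 / 0.05 = 0.6336 m/d
L = v × T = 0.6336 × 30 = 19.01 m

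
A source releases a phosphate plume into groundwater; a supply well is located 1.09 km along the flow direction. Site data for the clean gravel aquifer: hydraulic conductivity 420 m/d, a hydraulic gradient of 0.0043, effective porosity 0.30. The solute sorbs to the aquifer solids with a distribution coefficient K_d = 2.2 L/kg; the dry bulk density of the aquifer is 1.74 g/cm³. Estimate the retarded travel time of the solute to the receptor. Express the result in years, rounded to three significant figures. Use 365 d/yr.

Specific discharge q = 420 × 0.0043 = 1.806 m/d
Seepage velocity v = q / n = 1.806 / 0.30 = 6.020 m/d
Retardation R = 1 + ρ_b·K_d/n = 1 + 1.74×2.2/0.30 = 13.76
Contaminant velocity v_c = v/R = 6.020/13.76 = 0.4375 m/d
L = 1.09 km = 1090 m
t = L/v_c = 1090/0.4375 = 2491 d
   = 2491/365 = 6.83 yr

6.83 years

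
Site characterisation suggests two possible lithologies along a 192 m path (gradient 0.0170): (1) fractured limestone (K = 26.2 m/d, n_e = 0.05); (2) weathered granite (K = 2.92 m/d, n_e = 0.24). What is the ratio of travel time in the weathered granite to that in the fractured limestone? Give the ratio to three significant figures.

43.1

Unit 1 (fractured limestone): v = 26.2×0.017/0.05 = 8.908 m/d, t = 192/8.908 = 21.55 d
Unit 2 (weathered granite): v = 2.92×0.017/0.24 = 0.2068 m/d, t = 192/0.2068 = 928.3 d
t(weathered granite) / t(fractured limestone) = 928.3/21.55 = 43.1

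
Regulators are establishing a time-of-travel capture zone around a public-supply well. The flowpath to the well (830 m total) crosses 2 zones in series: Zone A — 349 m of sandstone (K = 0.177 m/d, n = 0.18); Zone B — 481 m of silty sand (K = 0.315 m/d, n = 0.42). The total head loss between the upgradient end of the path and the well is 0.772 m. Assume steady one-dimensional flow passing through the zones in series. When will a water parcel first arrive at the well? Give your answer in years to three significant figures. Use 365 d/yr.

Steady 1-D flow in series ⇒ the Darcy flux q is identical in every zone and the zone head losses add (resistances L/K in series).
Σ(L/K) = 349/0.177 + 481/0.315 = 1972 + 1527 = 3499 d
q = ΔH / Σ(L/K) = 0.772 / 3499 = 2.207e-4 m/d (same in every zone)
Zone A: v = q/n = 2.207e-4/0.18 = 0.001226 m/d → t_A = 349/0.001226 = 284700 d
Zone B: v = q/n = 2.207e-4/0.42 = 5.254e-4 m/d → t_B = 481/5.254e-4 = 915600 d
Total t = 284700 + 915600 = 1.200e6 d
   = 1.200e6 / 365 = 3290 yr

3290 years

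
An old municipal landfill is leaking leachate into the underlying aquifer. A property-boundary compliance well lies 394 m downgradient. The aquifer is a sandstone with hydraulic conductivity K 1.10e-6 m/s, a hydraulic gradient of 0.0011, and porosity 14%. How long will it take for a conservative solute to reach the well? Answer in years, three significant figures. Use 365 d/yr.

1450 years

K = 1.10e-6 m/s × 86400 s/d = 0.09504 m/d
Specific discharge q = 0.09504 × 0.0011 = 1.045e-4 m/d
v_s = q/n_e = 1.045e-4/0.14 = 7.467e-4 m/d
t = L / v = 394 / 7.467e-4 = 527600 d
   = 527600 / 365 = 1450 yr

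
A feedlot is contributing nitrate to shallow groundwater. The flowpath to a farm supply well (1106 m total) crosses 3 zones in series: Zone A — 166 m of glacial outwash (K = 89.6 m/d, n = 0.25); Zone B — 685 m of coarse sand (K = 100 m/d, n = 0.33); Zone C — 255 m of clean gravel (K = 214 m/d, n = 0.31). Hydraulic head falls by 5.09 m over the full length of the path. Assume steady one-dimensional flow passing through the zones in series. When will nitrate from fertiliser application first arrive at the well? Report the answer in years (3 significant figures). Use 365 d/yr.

Continuity: the same q passes through each zone, so ΔH = q·Σ(L_j/K_j) — the zones act as resistances in series.
Σ(L/K) = 166/89.6 + 685/100 + 255/214 = 1.853 + 6.850 + 1.192 = 9.894 d
q = ΔH / Σ(L/K) = 5.09 / 9.894 = 0.5144 m/d (same in every zone)
Zone A: v = q/n = 0.5144/0.25 = 2.058 m/d → t_A = 166/2.058 = 80.67 d
Zone B: v = q/n = 0.5144/0.33 = 1.559 m/d → t_B = 685/1.559 = 439.4 d
Zone C: v = q/n = 0.5144/0.31 = 1.659 m/d → t_C = 255/1.659 = 153.7 d
Total t = 80.67 + 439.4 + 153.7 = 673.7 d
   = 673.7 / 365 = 1.85 yr

1.85 years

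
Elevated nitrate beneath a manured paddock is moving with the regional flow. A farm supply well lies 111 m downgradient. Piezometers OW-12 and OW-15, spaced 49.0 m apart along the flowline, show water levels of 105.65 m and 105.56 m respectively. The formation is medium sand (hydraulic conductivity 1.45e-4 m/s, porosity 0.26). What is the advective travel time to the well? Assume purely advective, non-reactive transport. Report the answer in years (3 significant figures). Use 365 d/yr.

Hydraulic gradient i = (105.65 − 105.56) / 49.0 = 0.09 / 49.0 = 0.001837
K = 1.45e-4 m/s × 86400 s/d = 12.53 m/d
Darcy flux q = K·i = 12.53 × 0.001837 = 0.02301 m/d
Seepage velocity v = q / n = 0.02301 / 0.26 = 0.08850 m/d
t = L / v = 111 / 0.08850 = 1254 d
   = 1254 / 365 = 3.44 yr

3.44 years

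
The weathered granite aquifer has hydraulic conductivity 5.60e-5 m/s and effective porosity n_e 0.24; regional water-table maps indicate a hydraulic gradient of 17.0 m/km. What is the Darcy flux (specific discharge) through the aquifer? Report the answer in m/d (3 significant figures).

0.0823 m/d

K = 5.60e-5 m/s × 86400 s/d = 4.838 m/d
q = Ki = 4.838 × 0.017 = 0.08225 m/d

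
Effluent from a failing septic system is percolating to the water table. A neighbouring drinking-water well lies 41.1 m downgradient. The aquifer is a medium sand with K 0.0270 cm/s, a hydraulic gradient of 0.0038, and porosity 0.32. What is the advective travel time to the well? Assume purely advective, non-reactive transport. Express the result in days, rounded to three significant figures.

K = 0.0270 cm/s × 864 = 23.33 m/d
Darcy flux q = K·i = 23.33 × 0.0038 = 0.08865 m/d
v_s = q/n_e = 0.08865/0.32 = 0.2770 m/d
t = L / v = 41.1 / 0.2770 = 148.4 d

148 days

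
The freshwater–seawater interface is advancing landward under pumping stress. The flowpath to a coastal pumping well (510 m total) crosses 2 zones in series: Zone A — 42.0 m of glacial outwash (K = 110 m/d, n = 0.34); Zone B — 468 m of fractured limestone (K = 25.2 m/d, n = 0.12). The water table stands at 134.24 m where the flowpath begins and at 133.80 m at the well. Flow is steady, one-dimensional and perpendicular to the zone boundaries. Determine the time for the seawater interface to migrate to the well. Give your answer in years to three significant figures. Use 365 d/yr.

Total head drop ΔH = 134.24 − 133.80 = 0.44 m
Continuity: the same q passes through each zone, so ΔH = q·Σ(L_j/K_j) — the zones act as resistances in series.
Σ(L/K) = 42.0/110 + 468/25.2 = 0.3818 + 18.57 = 18.95 d
q = ΔH / Σ(L/K) = 0.44 / 18.95 = 0.02322 m/d (same in every zone)
Zone A: v = q/n = 0.02322/0.34 = 0.06828 m/d → t_A = 42.0/0.06828 = 615.1 d
Zone B: v = q/n = 0.02322/0.12 = 0.1935 m/d → t_B = 468/0.1935 = 2419 d
Total t = 615.1 + 2419 = 3034 d
   = 3034 / 365 = 8.31 yr

8.31 years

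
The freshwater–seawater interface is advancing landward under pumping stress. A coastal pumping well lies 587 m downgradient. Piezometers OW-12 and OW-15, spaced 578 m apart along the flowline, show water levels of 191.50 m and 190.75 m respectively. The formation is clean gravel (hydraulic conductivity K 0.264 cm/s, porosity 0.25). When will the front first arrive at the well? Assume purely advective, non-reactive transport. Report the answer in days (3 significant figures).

Hydraulic gradient i = (191.50 − 190.75) / 578 = 0.75 / 578 = 0.001298
K = 0.264 cm/s × 864 = 228.1 m/d
q = Ki = 228.1 × 0.001298 = 0.2960 m/d
v = Ki/n = 228.1·0.001298/0.25 = 1.184 m/d
t = L / v = 587 / 1.184 = 495.8 d

496 days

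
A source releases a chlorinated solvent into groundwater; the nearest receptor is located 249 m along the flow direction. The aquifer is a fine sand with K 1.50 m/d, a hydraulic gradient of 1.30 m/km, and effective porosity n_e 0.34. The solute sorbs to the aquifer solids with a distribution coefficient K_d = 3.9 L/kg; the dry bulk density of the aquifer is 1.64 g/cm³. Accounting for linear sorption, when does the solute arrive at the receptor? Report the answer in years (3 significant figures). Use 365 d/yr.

2360 years

q = Ki = 1.50 × 0.0013 = 0.001950 m/d
Average linear velocity = 0.001950 / 0.34 = 0.005735 m/d
Retardation R = 1 + ρ_b·K_d/n = 1 + 1.64×3.9/0.34 = 19.81
Contaminant velocity v_c = v/R = 0.005735/19.81 = 2.895e-4 m/d
t = L/v_c = 249/2.895e-4 = 860100 d
   = 860100/365 = 2360 yr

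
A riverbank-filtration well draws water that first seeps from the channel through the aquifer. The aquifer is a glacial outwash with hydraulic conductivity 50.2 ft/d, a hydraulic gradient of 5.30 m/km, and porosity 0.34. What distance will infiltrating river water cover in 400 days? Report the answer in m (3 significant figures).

95.4 m

K = 50.2 ft/d × 0.3048 = 15.30 m/d
Darcy flux q = K·i = 15.30 × 0.0053 = 0.08110 m/d
v_s = q/n_e = 0.08110/0.34 = 0.2385 m/d
L = v × T = 0.2385 × 400 = 95.41 m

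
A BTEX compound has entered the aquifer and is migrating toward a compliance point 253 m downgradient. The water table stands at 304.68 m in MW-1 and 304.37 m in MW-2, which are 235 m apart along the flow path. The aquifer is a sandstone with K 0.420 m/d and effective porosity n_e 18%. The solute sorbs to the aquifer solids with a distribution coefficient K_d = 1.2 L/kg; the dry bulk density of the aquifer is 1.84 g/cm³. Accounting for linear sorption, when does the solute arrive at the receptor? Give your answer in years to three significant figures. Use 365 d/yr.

2990 years

Hydraulic gradient i = (304.68 − 304.37) / 235 = 0.31 / 235 = 0.001319
Darcy flux q = K·i = 0.420 × 0.001319 = 5.540e-4 m/d
v_s = q/n_e = 5.540e-4/0.18 = 0.003078 m/d
Retardation R = 1 + ρ_b·K_d/n = 1 + 1.84×1.2/0.18 = 13.27
Contaminant velocity v_c = v/R = 0.003078/13.27 = 2.320e-4 m/d
t = L/v_c = 253/2.320e-4 = 1.090e6 d
   = 1.090e6/365 = 2990 yr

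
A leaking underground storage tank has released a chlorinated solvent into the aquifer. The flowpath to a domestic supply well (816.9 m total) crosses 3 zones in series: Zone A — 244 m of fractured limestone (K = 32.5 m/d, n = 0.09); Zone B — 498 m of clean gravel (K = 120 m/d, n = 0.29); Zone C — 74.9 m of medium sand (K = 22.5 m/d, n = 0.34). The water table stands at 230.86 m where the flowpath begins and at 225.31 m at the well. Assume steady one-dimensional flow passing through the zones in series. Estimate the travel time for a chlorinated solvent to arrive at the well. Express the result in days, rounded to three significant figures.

Total head drop ΔH = 230.86 − 225.31 = 5.55 m
Steady 1-D flow in series ⇒ the Darcy flux q is identical in every zone and the zone head losses add (resistances L/K in series).
Σ(L/K) = 244/32.5 + 498/120 + 74.9/22.5 = 7.508 + 4.150 + 3.329 = 14.99 d
q = ΔH / Σ(L/K) = 5.55 / 14.99 = 0.3703 m/d (same in every zone)
Zone A: v = q/n = 0.3703/0.09 = 4.115 m/d → t_A = 244/4.115 = 59.30 d
Zone B: v = q/n = 0.3703/0.29 = 1.277 m/d → t_B = 498/1.277 = 390.0 d
Zone C: v = q/n = 0.3703/0.34 = 1.089 m/d → t_C = 74.9/1.089 = 68.77 d
Total t = 59.30 + 390.0 + 68.77 = 518.0 d

518 days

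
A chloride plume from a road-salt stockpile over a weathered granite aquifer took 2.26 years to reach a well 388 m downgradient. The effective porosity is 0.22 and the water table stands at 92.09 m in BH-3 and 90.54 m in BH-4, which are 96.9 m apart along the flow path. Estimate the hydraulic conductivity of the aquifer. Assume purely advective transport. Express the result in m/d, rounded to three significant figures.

6.47 m/d

Hydraulic gradient i = (92.09 − 90.54) / 96.9 = 1.55 / 96.9 = 0.01600
t = 2.26 years = 824.9 d
v = L / t = 388 / 824.9 = 0.4704 m/d
K = v · n / i = 0.4704 × 0.22 / 0.01600 = 6.47 m/d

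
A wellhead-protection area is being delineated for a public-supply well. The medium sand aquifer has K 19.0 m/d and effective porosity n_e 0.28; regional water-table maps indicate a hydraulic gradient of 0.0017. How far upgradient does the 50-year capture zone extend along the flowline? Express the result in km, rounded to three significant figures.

Specific discharge q = 19.0 × 0.0017 = 0.03230 m/d
Average linear velocity = 0.03230 / 0.28 = 0.1154 m/d
T = 50 yr × 365 = 18250 d
L = v × T = 0.1154 × 18250 = 2105 m
   = 2.11 km

2.11 km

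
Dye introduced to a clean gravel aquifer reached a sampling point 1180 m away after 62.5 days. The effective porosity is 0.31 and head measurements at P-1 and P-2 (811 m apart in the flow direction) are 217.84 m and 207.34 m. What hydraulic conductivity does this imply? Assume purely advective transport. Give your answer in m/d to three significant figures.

Hydraulic gradient i = (217.84 − 207.34) / 811 = 10.50 / 811 = 0.01295
v = L / t = 1180 / 62.5 = 18.88 m/d
K = v · n / i = 18.88 × 0.31 / 0.01295 = 452 m/d

452 m/d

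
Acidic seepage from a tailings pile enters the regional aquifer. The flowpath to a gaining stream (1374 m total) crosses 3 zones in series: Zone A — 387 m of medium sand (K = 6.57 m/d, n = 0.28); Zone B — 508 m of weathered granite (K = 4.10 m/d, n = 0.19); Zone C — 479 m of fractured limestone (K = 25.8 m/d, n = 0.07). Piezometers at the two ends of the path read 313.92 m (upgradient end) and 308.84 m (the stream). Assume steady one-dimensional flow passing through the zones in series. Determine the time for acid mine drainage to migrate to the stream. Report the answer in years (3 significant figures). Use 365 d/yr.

Total head drop ΔH = 313.92 − 308.84 = 5.08 m
Steady 1-D flow in series ⇒ the Darcy flux q is identical in every zone and the zone head losses add (resistances L/K in series).
Σ(L/K) = 387/6.57 + 508/4.10 + 479/25.8 = 58.90 + 123.9 + 18.57 = 201.4 d
q = ΔH / Σ(L/K) = 5.08 / 201.4 = 0.02523 m/d (same in every zone)
Zone A: v = q/n = 0.02523/0.28 = 0.09010 m/d → t_A = 387/0.09010 = 4295 d
Zone B: v = q/n = 0.02523/0.19 = 0.1328 m/d → t_B = 508/0.1328 = 3826 d
Zone C: v = q/n = 0.02523/0.07 = 0.3604 m/d → t_C = 479/0.3604 = 1329 d
Total t = 4295 + 3826 + 1329 = 9451 d
   = 9451 / 365 = 25.9 yr

25.9 years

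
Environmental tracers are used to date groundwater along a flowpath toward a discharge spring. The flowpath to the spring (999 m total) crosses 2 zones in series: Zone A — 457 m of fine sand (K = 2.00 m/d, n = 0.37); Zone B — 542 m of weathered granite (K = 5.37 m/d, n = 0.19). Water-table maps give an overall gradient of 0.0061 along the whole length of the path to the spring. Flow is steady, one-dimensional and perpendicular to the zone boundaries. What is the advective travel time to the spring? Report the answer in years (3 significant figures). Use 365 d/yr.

40.3 years

Steady 1-D flow in series ⇒ the Darcy flux q is identical in every zone and the zone head losses add (resistances L/K in series).
Σ(L/K) = 457/2.00 + 542/5.37 = 228.5 + 100.9 = 329.4 d
K_eq = L_total / Σ(L/K) = 999 / 329.4 = 3.033 m/d
q = K_eq · i = 3.033 × 0.0061 = 0.01850 m/d (same in every zone)
Zone A: v = q/n = 0.01850/0.37 = 0.05000 m/d → t_A = 457/0.05000 = 9141 d
Zone B: v = q/n = 0.01850/0.19 = 0.09736 m/d → t_B = 542/0.09736 = 5567 d
Total t = 9141 + 5567 = 14710 d
   = 14710 / 365 = 40.3 yr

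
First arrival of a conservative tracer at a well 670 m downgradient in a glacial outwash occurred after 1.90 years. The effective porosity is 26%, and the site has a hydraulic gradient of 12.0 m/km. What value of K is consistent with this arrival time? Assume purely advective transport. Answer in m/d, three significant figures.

20.9 m/d

t = 1.90 years = 693.5 d
v = L / t = 670 / 693.5 = 0.9661 m/d
K = v · n / i = 0.9661 × 0.26 / 0.012 = 20.9 m/d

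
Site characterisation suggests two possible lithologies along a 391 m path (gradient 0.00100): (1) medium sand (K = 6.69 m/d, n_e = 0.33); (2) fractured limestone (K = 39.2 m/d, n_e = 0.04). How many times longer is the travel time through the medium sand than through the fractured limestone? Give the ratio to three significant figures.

48.3

Unit 1 (medium sand): v = 6.69×0.0010/0.33 = 0.02027 m/d, t = 391/0.02027 = 19290 d
Unit 2 (fractured limestone): v = 39.2×0.0010/0.04 = 0.9800 m/d, t = 391/0.9800 = 399.0 d
t(medium sand) / t(fractured limestone) = 19290/399.0 = 48.3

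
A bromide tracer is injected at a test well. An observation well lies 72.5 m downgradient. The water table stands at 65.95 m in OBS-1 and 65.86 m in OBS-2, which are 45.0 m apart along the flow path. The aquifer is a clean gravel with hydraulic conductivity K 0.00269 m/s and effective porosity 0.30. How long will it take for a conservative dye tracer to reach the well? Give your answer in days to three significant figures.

46.8 days

Hydraulic gradient i = (65.95 − 65.86) / 45.0 = 0.09 / 45.0 = 0.002000
K = 0.00269 m/s × 86400 s/d = 232.4 m/d
q = Ki = 232.4 × 0.002000 = 0.4648 m/d
v = Ki/n = 232.4·0.002000/0.30 = 1.549 m/d
t = L / v = 72.5 / 1.549 = 46.79 d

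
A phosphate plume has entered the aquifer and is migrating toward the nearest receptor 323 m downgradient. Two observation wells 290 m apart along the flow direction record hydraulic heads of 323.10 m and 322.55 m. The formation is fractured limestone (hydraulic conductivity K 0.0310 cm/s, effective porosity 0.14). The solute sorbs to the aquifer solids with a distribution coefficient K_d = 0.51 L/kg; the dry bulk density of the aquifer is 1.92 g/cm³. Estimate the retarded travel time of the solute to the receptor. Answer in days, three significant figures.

7120 days

Hydraulic gradient i = (323.10 − 322.55) / 290 = 0.55 / 290 = 0.001897
K = 0.0310 cm/s × 864 = 26.78 m/d
Specific discharge q = 26.78 × 0.001897 = 0.05080 m/d
Average linear velocity = 0.05080 / 0.14 = 0.3628 m/d
Retardation R = 1 + ρ_b·K_d/n = 1 + 1.92×0.51/0.14 = 7.994
Contaminant velocity v_c = v/R = 0.3628/7.994 = 0.04539 m/d
t = L/v_c = 323/0.04539 = 7117 d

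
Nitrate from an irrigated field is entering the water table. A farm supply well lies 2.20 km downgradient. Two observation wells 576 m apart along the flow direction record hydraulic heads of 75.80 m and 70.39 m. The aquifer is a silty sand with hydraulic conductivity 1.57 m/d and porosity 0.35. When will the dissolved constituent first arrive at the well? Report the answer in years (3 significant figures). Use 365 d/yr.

Hydraulic gradient i = (75.80 − 70.39) / 576 = 5.41 / 576 = 0.009392
q = Ki = 1.57 × 0.009392 = 0.01475 m/d
Seepage velocity v = q / n = 0.01475 / 0.35 = 0.04213 m/d
L = 2.20 km = 2200 m
t = L / v = 2200 / 0.04213 = 52220 d
   = 52220 / 365 = 143 yr

143 years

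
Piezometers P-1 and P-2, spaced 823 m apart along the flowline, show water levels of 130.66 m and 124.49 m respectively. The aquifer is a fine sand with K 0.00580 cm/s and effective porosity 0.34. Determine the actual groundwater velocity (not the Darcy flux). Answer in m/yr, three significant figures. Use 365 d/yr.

40.3 m/yr

Hydraulic gradient i = (130.66 − 124.49) / 823 = 6.17 / 823 = 0.007497
K = 0.00580 cm/s × 864 = 5.011 m/d
Darcy flux q = K·i = 5.011 × 0.007497 = 0.03757 m/d
Average linear velocity = 0.03757 / 0.34 = 0.1105 m/d
   = 0.1105 × 365 = 40.3 m/yr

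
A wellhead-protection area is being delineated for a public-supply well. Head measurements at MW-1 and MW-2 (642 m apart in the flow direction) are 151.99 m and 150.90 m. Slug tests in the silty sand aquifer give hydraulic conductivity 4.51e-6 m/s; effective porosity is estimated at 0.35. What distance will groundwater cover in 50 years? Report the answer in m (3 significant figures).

Hydraulic gradient i = (151.99 − 150.90) / 642 = 1.09 / 642 = 0.001698
K = 4.51e-6 m/s × 86400 s/d = 0.3897 m/d
Specific discharge q = 0.3897 × 0.001698 = 6.616e-4 m/d
v = Ki/n = 0.3897·0.001698/0.35 = 0.001890 m/d
T = 50 yr × 365 = 18250 d
L = v × T = 0.001890 × 18250 = 34.50 m

34.5 m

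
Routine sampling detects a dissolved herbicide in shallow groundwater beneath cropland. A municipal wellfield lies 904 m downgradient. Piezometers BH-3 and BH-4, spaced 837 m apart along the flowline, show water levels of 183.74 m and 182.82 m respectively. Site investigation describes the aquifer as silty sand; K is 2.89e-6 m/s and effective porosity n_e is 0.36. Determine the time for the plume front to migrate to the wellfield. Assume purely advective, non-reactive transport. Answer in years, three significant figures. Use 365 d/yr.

3250 years

Hydraulic gradient i = (183.74 − 182.82) / 837 = 0.92 / 837 = 0.001099
K = 2.89e-6 m/s × 86400 s/d = 0.2497 m/d
Darcy flux q = K·i = 0.2497 × 0.001099 = 2.745e-4 m/d
v = Ki/n = 0.2497·0.001099/0.36 = 7.624e-4 m/d
t = L / v = 904 / 7.624e-4 = 1.186e6 d
   = 1.186e6 / 365 = 3250 yr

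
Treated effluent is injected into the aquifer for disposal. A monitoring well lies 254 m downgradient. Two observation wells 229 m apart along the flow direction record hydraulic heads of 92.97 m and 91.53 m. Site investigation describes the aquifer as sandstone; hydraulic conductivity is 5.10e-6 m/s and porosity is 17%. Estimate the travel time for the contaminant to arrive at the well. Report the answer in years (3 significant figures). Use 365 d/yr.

42.7 years

Hydraulic gradient i = (92.97 − 91.53) / 229 = 1.44 / 229 = 0.006288
K = 5.10e-6 m/s × 86400 s/d = 0.4406 m/d
q = Ki = 0.4406 × 0.006288 = 0.002771 m/d
Seepage velocity v = q / n = 0.002771 / 0.17 = 0.01630 m/d
t = L / v = 254 / 0.01630 = 15580 d
   = 15580 / 365 = 42.7 yr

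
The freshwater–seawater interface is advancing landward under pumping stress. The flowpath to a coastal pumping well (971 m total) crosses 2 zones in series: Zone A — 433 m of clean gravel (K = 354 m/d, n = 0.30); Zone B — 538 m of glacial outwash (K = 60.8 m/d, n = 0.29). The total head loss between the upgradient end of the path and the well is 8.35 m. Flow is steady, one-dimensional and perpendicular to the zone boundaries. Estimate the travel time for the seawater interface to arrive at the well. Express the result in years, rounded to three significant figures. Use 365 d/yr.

0.945 years

Steady 1-D flow in series ⇒ the Darcy flux q is identical in every zone and the zone head losses add (resistances L/K in series).
Σ(L/K) = 433/354 + 538/60.8 = 1.223 + 8.849 = 10.07 d
q = ΔH / Σ(L/K) = 8.35 / 10.07 = 0.8290 m/d (same in every zone)
Zone A: v = q/n = 0.8290/0.30 = 2.763 m/d → t_A = 433/2.763 = 156.7 d
Zone B: v = q/n = 0.8290/0.29 = 2.859 m/d → t_B = 538/2.859 = 188.2 d
Total t = 156.7 + 188.2 = 344.9 d
   = 344.9 / 365 = 0.945 yr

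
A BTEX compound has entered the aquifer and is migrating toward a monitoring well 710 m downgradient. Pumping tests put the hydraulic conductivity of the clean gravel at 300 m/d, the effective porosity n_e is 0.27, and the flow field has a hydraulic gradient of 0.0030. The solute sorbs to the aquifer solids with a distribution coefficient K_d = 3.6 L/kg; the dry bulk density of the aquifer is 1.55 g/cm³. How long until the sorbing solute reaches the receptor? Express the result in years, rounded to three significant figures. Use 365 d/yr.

12.6 years

Specific discharge q = 300 × 0.0030 = 0.9000 m/d
Average linear velocity = 0.9000 / 0.27 = 3.333 m/d
Retardation R = 1 + ρ_b·K_d/n = 1 + 1.55×3.6/0.27 = 21.67
Contaminant velocity v_c = v/R = 3.333/21.67 = 0.1538 m/d
t = L/v_c = 710/0.1538 = 4615 d
   = 4615/365 = 12.6 yr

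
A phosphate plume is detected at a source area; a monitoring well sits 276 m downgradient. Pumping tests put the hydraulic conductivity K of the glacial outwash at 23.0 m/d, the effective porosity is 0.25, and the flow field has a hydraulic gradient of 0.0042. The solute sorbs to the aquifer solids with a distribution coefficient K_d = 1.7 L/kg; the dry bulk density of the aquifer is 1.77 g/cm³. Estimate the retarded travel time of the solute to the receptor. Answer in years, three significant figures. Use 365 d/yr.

25.5 years

Specific discharge q = 23.0 × 0.0042 = 0.09660 m/d
Average linear velocity = 0.09660 / 0.25 = 0.3864 m/d
Retardation R = 1 + ρ_b·K_d/n = 1 + 1.77×1.7/0.25 = 13.04
Contaminant velocity v_c = v/R = 0.3864/13.04 = 0.02964 m/d
t = L/v_c = 276/0.02964 = 9311 d
   = 9311/365 = 25.5 yr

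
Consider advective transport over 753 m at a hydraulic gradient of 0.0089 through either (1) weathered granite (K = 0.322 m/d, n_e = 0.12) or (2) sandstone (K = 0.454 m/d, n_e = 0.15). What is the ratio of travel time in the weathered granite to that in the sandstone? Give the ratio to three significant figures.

Unit 1 (weathered granite): v = 0.322×0.0089/0.12 = 0.02388 m/d, t = 753/0.02388 = 31530 d
Unit 2 (sandstone): v = 0.454×0.0089/0.15 = 0.02694 m/d, t = 753/0.02694 = 27950 d
t(weathered granite) / t(sandstone) = 31530/27950 = 1.13

1.13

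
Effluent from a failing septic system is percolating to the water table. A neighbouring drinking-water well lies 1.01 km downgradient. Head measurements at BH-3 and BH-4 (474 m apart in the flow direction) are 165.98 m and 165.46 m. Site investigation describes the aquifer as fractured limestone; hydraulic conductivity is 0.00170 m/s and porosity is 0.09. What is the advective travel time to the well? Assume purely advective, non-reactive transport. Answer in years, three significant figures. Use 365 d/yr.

Hydraulic gradient i = (165.98 − 165.46) / 474 = 0.52 / 474 = 0.001097
K = 0.00170 m/s × 86400 s/d = 146.9 m/d
q = Ki = 146.9 × 0.001097 = 0.1611 m/d
Average linear velocity = 0.1611 / 0.09 = 1.790 m/d
L = 1.01 km = 1010 m
t = L / v = 1010 / 1.790 = 564.1 d
   = 564.1 / 365 = 1.55 yr

1.55 years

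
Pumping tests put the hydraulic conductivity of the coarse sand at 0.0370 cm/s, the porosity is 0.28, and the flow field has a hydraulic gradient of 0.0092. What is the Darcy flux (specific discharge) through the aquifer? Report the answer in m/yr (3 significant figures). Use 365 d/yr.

107 m/yr

K = 0.0370 cm/s × 864 = 31.97 m/d
q = Ki = 31.97 × 0.0092 = 0.2941 m/d
   = 0.2941 × 365 = 107 m/yr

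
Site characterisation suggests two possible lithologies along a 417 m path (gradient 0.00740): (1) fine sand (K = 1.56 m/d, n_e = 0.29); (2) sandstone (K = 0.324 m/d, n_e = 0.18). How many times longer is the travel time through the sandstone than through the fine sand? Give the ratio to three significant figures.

2.99

Unit 1 (fine sand): v = 1.56×0.0074/0.29 = 0.03981 m/d, t = 417/0.03981 = 10480 d
Unit 2 (sandstone): v = 0.324×0.0074/0.18 = 0.01332 m/d, t = 417/0.01332 = 31310 d
t(sandstone) / t(fine sand) = 31310/10480 = 2.99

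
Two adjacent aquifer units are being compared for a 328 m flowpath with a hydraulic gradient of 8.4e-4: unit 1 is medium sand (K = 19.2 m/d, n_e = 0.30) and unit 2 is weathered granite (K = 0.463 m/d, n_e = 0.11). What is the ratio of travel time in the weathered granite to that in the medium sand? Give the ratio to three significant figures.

Unit 1 (medium sand): v = 19.2×8.4e-4/0.30 = 0.05376 m/d, t = 328/0.05376 = 6101 d
Unit 2 (weathered granite): v = 0.463×8.4e-4/0.11 = 0.003536 m/d, t = 328/0.003536 = 92770 d
t(weathered granite) / t(medium sand) = 92770/6101 = 15.2

15.2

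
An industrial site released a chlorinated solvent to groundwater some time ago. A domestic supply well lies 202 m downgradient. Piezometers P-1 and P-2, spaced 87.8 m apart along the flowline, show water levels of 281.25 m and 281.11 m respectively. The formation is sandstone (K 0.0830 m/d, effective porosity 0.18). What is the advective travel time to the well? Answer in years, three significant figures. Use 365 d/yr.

Hydraulic gradient i = (281.25 − 281.11) / 87.8 = 0.14 / 87.8 = 0.001595
q = Ki = 0.0830 × 0.001595 = 1.323e-4 m/d
Average linear velocity = 1.323e-4 / 0.18 = 7.353e-4 m/d
t = L / v = 202 / 7.353e-4 = 274700 d
   = 274700 / 365 = 753 yr

753 years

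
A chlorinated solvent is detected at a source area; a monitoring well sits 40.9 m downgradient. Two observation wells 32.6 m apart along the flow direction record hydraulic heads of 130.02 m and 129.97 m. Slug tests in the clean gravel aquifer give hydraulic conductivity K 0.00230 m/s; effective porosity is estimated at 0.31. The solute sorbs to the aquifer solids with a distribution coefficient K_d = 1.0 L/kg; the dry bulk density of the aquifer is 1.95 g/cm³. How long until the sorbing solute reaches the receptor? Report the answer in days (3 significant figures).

Hydraulic gradient i = (130.02 − 129.97) / 32.6 = 0.05 / 32.6 = 0.001534
K = 0.00230 m/s × 86400 s/d = 198.7 m/d
Specific discharge q = 198.7 × 0.001534 = 0.3048 m/d
v_s = q/n_e = 0.3048/0.31 = 0.9832 m/d
Retardation R = 1 + ρ_b·K_d/n = 1 + 1.95×1.0/0.31 = 7.290
Contaminant velocity v_c = v/R = 0.9832/7.290 = 0.1349 m/d
t = L/v_c = 40.9/0.1349 = 303.3 d

303 days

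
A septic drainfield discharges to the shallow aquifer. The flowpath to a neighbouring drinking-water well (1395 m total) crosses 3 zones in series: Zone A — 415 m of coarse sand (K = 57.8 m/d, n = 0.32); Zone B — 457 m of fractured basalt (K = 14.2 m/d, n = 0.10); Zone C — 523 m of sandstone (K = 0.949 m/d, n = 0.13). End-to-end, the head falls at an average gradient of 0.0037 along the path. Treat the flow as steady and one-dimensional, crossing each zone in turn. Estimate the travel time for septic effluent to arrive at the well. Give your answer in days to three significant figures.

Steady 1-D flow in series ⇒ the Darcy flux q is identical in every zone and the zone head losses add (resistances L/K in series).
Σ(L/K) = 415/57.8 + 457/14.2 + 523/0.949 = 7.180 + 32.18 + 551.1 = 590.5 d
K_eq = L_total / Σ(L/K) = 1395 / 590.5 = 2.363 m/d
q = K_eq · i = 2.363 × 0.0037 = 0.008741 m/d (same in every zone)
Zone A: v = q/n = 0.008741/0.32 = 0.02732 m/d → t_A = 415/0.02732 = 15190 d
Zone B: v = q/n = 0.008741/0.10 = 0.08741 m/d → t_B = 457/0.08741 = 5228 d
Zone C: v = q/n = 0.008741/0.13 = 0.06724 m/d → t_C = 523/0.06724 = 7778 d
Total t = 15190 + 5228 + 7778 = 28200 d

28200 days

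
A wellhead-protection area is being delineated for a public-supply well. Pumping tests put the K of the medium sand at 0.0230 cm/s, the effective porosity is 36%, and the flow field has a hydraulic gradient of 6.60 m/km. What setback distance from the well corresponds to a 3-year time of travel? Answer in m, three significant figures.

K = 0.0230 cm/s × 864 = 19.87 m/d
Darcy flux q = K·i = 19.87 × 0.0066 = 0.1312 m/d
v_s = q/n_e = 0.1312/0.36 = 0.3643 m/d
T = 3 yr × 365 = 1095 d
L = v × T = 0.3643 × 1095 = 398.9 m

399 m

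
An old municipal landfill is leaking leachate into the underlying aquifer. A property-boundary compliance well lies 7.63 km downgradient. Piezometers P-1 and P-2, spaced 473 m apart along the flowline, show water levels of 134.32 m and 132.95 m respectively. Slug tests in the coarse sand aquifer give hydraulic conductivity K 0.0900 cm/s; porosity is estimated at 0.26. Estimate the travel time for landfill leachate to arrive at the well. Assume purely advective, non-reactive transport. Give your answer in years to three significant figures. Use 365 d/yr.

Hydraulic gradient i = (134.32 − 132.95) / 473 = 1.37 / 473 = 0.002896
K = 0.0900 cm/s × 864 = 77.76 m/d
q = Ki = 77.76 × 0.002896 = 0.2252 m/d
Seepage velocity v = q / n = 0.2252 / 0.26 = 0.8662 m/d
L = 7.63 km = 7630 m
t = L / v = 7630 / 0.8662 = 8808 d
   = 8808 / 365 = 24.1 yr

24.1 years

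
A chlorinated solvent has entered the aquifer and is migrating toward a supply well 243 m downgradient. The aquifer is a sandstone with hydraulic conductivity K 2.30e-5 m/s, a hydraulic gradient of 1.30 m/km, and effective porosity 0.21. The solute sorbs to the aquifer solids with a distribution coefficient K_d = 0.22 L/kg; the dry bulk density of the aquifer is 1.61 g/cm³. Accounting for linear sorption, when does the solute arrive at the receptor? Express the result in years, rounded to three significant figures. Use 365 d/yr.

K = 2.30e-5 m/s × 86400 s/d = 1.987 m/d
Specific discharge q = 1.987 × 0.0013 = 0.002583 m/d
v_s = q/n_e = 0.002583/0.21 = 0.01230 m/d
Retardation R = 1 + ρ_b·K_d/n = 1 + 1.61×0.22/0.21 = 2.687
Contaminant velocity v_c = v/R = 0.01230/2.687 = 0.004579 m/d
t = L/v_c = 243/0.004579 = 53070 d
   = 53070/365 = 145 yr

145 years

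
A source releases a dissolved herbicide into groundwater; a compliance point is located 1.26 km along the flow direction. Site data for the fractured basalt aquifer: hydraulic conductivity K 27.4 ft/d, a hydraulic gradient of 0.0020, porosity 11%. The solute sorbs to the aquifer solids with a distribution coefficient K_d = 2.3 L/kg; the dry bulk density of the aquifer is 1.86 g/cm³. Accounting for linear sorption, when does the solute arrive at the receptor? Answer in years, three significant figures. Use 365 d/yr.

907 years

K = 27.4 ft/d × 0.3048 = 8.352 m/d
Specific discharge q = 8.352 × 0.0020 = 0.01670 m/d
v = Ki/n = 8.352·0.0020/0.11 = 0.1518 m/d
Retardation R = 1 + ρ_b·K_d/n = 1 + 1.86×2.3/0.11 = 39.89
Contaminant velocity v_c = v/R = 0.1518/39.89 = 0.003807 m/d
L = 1.26 km = 1260 m
t = L/v_c = 1260/0.003807 = 331000 d
   = 331000/365 = 907 yr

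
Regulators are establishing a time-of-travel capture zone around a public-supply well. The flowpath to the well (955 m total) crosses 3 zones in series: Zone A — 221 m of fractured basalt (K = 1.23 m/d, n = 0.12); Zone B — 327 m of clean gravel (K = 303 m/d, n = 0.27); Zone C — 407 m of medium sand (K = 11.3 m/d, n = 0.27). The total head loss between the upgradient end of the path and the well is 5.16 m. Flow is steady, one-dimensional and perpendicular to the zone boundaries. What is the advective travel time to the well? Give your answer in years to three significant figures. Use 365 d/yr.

Steady 1-D flow in series ⇒ the Darcy flux q is identical in every zone and the zone head losses add (resistances L/K in series).
Σ(L/K) = 221/1.23 + 327/303 + 407/11.3 = 179.7 + 1.079 + 36.02 = 216.8 d
q = ΔH / Σ(L/K) = 5.16 / 216.8 = 0.02380 m/d (same in every zone)
Zone A: v = q/n = 0.02380/0.12 = 0.1984 m/d → t_A = 221/0.1984 = 1114 d
Zone B: v = q/n = 0.02380/0.27 = 0.08816 m/d → t_B = 327/0.08816 = 3709 d
Zone C: v = q/n = 0.02380/0.27 = 0.08816 m/d → t_C = 407/0.08816 = 4616 d
Total t = 1114 + 3709 + 4616 = 9440 d
   = 9440 / 365 = 25.9 yr

25.9 years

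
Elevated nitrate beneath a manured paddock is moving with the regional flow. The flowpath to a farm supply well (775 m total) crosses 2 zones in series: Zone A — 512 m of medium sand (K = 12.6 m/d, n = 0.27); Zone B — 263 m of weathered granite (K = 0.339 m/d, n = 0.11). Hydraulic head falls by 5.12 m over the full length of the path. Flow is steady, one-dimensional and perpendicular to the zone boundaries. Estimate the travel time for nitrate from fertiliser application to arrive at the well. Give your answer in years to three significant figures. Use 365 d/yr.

Continuity: the same q passes through each zone, so ΔH = q·Σ(L_j/K_j) — the zones act as resistances in series.
Σ(L/K) = 512/12.6 + 263/0.339 = 40.63 + 775.8 = 816.4 d
q = ΔH / Σ(L/K) = 5.12 / 816.4 = 0.006271 m/d (same in every zone)
Zone A: v = q/n = 0.006271/0.27 = 0.02323 m/d → t_A = 512/0.02323 = 22040 d
Zone B: v = q/n = 0.006271/0.11 = 0.05701 m/d → t_B = 263/0.05701 = 4613 d
Total t = 22040 + 4613 = 26660 d
   = 26660 / 365 = 73.0 yr

73.0 years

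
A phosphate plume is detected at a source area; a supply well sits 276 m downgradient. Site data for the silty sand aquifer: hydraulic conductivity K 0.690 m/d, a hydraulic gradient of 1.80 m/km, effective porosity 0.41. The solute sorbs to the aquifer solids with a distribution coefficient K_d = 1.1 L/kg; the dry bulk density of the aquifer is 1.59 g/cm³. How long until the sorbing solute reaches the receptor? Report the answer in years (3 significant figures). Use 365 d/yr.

q = Ki = 0.690 × 0.0018 = 0.001242 m/d
v_s = q/n_e = 0.001242/0.41 = 0.003029 m/d
Retardation R = 1 + ρ_b·K_d/n = 1 + 1.59×1.1/0.41 = 5.266
Contaminant velocity v_c = v/R = 0.003029/5.266 = 5.753e-4 m/d
t = L/v_c = 276/5.753e-4 = 479800 d
   = 479800/365 = 1310 yr

1310 years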